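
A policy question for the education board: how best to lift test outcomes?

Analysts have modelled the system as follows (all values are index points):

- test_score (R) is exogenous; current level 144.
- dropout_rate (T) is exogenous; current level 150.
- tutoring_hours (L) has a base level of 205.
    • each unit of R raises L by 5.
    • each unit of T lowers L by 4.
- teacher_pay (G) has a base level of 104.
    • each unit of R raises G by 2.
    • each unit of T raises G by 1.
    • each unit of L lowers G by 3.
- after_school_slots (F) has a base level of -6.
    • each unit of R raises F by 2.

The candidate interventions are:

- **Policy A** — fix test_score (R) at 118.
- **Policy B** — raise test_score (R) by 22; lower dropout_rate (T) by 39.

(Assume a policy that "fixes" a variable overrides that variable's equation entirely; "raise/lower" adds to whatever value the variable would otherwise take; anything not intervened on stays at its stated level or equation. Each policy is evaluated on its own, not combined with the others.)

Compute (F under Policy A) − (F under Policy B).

-96

Policy A (R := 118):
  R = 118
  F = -6 + 2·118 = 230
Policy B (R + 22, T − 39):
  R = 144 + 22 = 166
  F = -6 + 2·166 = 326
F: 230 − 326 = -96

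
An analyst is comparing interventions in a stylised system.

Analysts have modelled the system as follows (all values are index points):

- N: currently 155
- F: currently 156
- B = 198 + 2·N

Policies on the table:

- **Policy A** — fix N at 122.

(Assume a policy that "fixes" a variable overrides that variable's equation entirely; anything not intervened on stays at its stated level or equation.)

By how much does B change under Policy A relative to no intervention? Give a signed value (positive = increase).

-66

Baseline:
  N = 155
  B = 198 + 2·155 = 508
Policy A (N := 122):
  N = 122
  B = 198 + 2·122 = 442
Change in B: 442 − 508 = -66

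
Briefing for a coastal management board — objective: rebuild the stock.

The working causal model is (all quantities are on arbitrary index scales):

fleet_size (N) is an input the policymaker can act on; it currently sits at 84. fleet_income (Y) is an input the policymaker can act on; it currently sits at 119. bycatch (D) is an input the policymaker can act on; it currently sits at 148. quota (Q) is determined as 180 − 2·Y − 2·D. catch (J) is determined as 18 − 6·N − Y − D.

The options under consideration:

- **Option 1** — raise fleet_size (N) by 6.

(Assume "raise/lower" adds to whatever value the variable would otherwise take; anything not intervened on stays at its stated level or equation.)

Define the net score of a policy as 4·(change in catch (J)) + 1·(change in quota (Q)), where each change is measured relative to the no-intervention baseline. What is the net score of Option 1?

-144

Baseline:
  N = 84
  Y = 119
  D = 148
  Q = 180 − 2·119 − 2·148 = -354
  J = 18 − 6·84 − 119 − 148 = -753
Option 1 (N + 6):
  N = 84 + 6 = 90
  Y = 119
  D = 148
  Q = 180 − 2·119 − 2·148 = -354
  J = 18 − 6·90 − 119 − 148 = -789
ΔJ = -789 − (-753) = -36; ΔQ = -354 − (-354) = 0
Score = 4·(-36) + 1·0 = -144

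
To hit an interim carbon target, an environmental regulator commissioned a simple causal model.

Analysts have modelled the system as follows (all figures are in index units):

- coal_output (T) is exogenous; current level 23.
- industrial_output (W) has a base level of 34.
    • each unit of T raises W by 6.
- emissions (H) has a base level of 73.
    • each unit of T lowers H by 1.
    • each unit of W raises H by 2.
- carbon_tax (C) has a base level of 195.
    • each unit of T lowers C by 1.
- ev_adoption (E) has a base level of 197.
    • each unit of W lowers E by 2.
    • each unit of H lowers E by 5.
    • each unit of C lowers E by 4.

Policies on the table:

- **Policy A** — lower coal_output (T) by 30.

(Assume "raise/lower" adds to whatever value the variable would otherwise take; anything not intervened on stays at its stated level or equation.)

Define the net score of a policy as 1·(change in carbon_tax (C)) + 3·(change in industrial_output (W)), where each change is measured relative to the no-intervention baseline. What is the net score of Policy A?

Baseline:
  T = 23
  W = 34 + 6·23 = 172
  C = 195 − 23 = 172
Policy A (T − 30):
  T = 23 − 30 = -7
  W = 34 + 6·(-7) = -8
  C = 195 − (-7) = 202
ΔC = 202 − 172 = 30; ΔW = -8 − 172 = -180
Score = 1·30 + 3·(-180) = -510

-510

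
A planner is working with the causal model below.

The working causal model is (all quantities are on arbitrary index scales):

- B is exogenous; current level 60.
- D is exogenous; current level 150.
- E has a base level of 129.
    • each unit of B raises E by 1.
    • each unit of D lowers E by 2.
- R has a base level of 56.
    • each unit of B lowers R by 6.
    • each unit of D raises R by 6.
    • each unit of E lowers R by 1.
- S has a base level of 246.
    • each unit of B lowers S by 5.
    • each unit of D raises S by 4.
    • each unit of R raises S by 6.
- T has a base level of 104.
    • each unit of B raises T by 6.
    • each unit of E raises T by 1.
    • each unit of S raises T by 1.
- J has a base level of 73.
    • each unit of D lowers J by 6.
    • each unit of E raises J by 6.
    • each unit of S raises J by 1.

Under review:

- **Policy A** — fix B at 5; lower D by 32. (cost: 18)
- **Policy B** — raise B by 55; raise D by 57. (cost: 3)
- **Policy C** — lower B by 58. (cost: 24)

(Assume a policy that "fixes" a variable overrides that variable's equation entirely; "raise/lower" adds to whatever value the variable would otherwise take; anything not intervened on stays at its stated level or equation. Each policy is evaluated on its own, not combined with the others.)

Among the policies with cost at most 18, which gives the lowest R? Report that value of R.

Policy A (B := 5, D − 32):
  B = 5
  D = 150 − 32 = 118
  E = 129 + 5 − 2·118 = -102
  R = 56 − 6·5 + 6·118 − (-102) = 836
Policy B (B + 55, D + 57):
  B = 60 + 55 = 115
  D = 150 + 57 = 207
  E = 129 + 115 − 2·207 = -170
  R = 56 − 6·115 + 6·207 − (-170) = 778
Comparing — Policy A: R=836, Policy B: R=778. Lowest is 778 (Policy B).

778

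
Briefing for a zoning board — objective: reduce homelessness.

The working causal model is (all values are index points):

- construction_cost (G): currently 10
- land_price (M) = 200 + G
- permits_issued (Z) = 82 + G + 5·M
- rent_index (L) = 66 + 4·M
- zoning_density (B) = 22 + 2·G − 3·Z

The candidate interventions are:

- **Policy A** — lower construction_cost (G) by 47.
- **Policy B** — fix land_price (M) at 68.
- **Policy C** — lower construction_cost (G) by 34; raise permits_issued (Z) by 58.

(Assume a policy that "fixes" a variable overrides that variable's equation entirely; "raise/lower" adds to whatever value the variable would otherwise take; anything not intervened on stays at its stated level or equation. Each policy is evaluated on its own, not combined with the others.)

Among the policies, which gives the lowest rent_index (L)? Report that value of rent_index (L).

Policy A (G − 47):
  G = 10 − 47 = -37
  M = 200 + (-37) = 163
  L = 66 + 4·163 = 718
Policy B (M := 68):
  G = 10
  M = 68
  L = 66 + 4·68 = 338
Policy C (G − 34, Z + 58):
  G = 10 − 34 = -24
  M = 200 + (-24) = 176
  L = 66 + 4·176 = 770
Comparing — Policy A: L=718, Policy B: L=338, Policy C: L=770. Lowest is 338 (Policy B).

338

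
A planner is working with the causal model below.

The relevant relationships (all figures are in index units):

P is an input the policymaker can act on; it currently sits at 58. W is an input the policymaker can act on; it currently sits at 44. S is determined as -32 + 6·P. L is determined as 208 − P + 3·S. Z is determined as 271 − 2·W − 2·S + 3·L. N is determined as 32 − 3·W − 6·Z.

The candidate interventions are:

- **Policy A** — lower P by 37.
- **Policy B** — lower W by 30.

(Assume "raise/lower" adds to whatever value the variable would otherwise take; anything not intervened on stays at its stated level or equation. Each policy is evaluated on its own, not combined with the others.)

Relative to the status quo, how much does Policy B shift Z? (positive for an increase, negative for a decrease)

Baseline:
  P = 58
  W = 44
  S = -32 + 6·58 = 316
  L = 208 − 58 + 3·316 = 1098
  Z = 271 − 2·44 − 2·316 + 3·1098 = 2845
Policy B (W − 30):
  P = 58
  W = 44 − 30 = 14
  S = -32 + 6·58 = 316
  L = 208 − 58 + 3·316 = 1098
  Z = 271 − 2·14 − 2·316 + 3·1098 = 2905
Change in Z: 2905 − 2845 = 60

60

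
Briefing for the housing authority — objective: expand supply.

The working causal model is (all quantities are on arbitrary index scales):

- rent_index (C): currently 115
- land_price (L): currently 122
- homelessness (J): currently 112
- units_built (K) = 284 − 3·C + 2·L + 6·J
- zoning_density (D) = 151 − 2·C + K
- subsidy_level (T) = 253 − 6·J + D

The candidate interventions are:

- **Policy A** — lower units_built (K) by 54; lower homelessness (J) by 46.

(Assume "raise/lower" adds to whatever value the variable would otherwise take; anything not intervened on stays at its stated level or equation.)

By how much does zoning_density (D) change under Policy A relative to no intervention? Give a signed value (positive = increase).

-330

Baseline:
  C = 115
  L = 122
  J = 112
  K = 284 − 3·115 + 2·122 + 6·112 = 855
  D = 151 − 2·115 + 855 = 776
Policy A (K − 54, J − 46):
  C = 115
  L = 122
  J = 112 − 46 = 66
  K = 284 − 3·115 + 2·122 + 6·66 (−54 from intervention) = 525
  D = 151 − 2·115 + 525 = 446
Change in D: 446 − 776 = -330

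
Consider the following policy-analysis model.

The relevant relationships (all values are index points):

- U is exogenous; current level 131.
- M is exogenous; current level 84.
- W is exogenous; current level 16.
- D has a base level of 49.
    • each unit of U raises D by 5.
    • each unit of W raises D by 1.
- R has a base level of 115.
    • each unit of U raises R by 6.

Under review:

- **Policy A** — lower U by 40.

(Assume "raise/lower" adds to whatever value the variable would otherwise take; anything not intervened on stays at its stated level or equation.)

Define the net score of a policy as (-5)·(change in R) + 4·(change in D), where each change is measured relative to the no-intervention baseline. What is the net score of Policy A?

Baseline:
  U = 131
  W = 16
  D = 49 + 5·131 + 16 = 720
  R = 115 + 6·131 = 901
Policy A (U − 40):
  U = 131 − 40 = 91
  W = 16
  D = 49 + 5·91 + 16 = 520
  R = 115 + 6·91 = 661
ΔR = 661 − 901 = -240; ΔD = 520 − 720 = -200
Score = (-5)·(-240) + 4·(-200) = 400

400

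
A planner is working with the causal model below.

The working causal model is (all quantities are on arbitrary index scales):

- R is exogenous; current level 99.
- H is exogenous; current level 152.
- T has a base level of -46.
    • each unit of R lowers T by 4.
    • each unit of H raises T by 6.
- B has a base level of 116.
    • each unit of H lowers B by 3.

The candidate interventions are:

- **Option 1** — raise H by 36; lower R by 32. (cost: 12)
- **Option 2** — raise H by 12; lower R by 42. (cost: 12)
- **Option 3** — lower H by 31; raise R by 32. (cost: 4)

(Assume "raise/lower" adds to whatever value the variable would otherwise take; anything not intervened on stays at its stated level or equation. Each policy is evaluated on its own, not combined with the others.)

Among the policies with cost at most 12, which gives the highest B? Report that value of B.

Option 1 (H + 36, R − 32):
  H = 152 + 36 = 188
  B = 116 − 3·188 = -448
Option 2 (H + 12, R − 42):
  H = 152 + 12 = 164
  B = 116 − 3·164 = -376
Option 3 (H − 31, R + 32):
  H = 152 − 31 = 121
  B = 116 − 3·121 = -247
Comparing — Option 1: B=-448, Option 2: B=-376, Option 3: B=-247. Highest is -247 (Option 3).

-247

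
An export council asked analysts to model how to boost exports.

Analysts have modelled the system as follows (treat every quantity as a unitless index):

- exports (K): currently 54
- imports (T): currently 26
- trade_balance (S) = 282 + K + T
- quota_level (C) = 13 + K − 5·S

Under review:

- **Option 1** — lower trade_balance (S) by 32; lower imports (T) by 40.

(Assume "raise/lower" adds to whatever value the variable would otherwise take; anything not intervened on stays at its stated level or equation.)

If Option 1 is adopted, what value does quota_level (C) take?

Option 1 (S − 32, T − 40):
  K = 54
  T = 26 − 40 = -14
  S = 282 + 54 + (-14) (−32 from intervention) = 290
  C = 13 + 54 − 5·290 = -1383

-1383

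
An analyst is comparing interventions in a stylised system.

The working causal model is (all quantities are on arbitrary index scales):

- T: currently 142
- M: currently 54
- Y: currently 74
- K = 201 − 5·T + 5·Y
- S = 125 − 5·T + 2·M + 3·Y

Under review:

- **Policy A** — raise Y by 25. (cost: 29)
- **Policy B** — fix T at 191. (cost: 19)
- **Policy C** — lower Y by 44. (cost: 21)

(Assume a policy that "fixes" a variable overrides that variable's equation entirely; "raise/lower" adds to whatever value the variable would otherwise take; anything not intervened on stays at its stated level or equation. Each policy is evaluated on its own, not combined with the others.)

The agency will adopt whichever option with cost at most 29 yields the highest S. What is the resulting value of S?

Policy A (Y + 25):
  T = 142
  M = 54
  Y = 74 + 25 = 99
  S = 125 − 5·142 + 2·54 + 3·99 = -180
Policy B (T := 191):
  T = 191
  M = 54
  Y = 74
  S = 125 − 5·191 + 2·54 + 3·74 = -500
Policy C (Y − 44):
  T = 142
  M = 54
  Y = 74 − 44 = 30
  S = 125 − 5·142 + 2·54 + 3·30 = -387
Comparing — Policy A: S=-180, Policy B: S=-500, Policy C: S=-387. Highest is -180 (Policy A).

-180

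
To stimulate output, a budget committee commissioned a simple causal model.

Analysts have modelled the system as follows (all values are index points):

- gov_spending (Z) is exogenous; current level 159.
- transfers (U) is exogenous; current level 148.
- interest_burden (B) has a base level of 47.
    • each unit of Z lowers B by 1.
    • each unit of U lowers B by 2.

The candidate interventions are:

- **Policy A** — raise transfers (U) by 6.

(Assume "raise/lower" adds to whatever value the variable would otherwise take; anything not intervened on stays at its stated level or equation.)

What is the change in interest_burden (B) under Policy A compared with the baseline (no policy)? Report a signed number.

Baseline:
  Z = 159
  U = 148
  B = 47 − 159 − 2·148 = -408
Policy A (U + 6):
  Z = 159
  U = 148 + 6 = 154
  B = 47 − 159 − 2·154 = -420
Change in B: -420 − (-408) = -12

-12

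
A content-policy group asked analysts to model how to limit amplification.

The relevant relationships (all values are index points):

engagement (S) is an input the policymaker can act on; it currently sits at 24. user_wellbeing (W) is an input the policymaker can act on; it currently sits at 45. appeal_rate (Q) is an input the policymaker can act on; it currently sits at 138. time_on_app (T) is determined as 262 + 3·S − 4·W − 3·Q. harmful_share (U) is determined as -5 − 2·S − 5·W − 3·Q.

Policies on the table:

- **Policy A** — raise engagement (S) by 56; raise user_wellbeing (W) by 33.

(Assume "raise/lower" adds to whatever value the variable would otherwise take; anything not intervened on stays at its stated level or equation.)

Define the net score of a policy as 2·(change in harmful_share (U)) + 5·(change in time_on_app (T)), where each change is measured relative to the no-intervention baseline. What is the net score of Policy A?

Baseline:
  S = 24
  W = 45
  Q = 138
  T = 262 + 3·24 − 4·45 − 3·138 = -260
  U = -5 − 2·24 − 5·45 − 3·138 = -692
Policy A (S + 56, W + 33):
  S = 24 + 56 = 80
  W = 45 + 33 = 78
  Q = 138
  T = 262 + 3·80 − 4·78 − 3·138 = -224
  U = -5 − 2·80 − 5·78 − 3·138 = -969
ΔU = -969 − (-692) = -277; ΔT = -224 − (-260) = 36
Score = 2·(-277) + 5·36 = -374

-374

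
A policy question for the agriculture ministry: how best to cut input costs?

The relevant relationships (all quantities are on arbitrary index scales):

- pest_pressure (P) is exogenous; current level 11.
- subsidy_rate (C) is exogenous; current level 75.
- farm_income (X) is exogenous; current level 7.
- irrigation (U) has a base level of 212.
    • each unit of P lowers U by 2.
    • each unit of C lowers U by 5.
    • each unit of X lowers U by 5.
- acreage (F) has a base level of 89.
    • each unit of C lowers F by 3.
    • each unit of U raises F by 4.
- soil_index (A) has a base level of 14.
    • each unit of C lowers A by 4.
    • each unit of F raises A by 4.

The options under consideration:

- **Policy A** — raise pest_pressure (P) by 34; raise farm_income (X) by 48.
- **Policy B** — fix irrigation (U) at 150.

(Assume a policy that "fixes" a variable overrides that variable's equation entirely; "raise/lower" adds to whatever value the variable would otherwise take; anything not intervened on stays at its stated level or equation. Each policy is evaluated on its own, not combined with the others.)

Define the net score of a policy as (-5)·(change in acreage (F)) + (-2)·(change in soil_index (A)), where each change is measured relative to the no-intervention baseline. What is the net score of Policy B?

Baseline:
  P = 11
  C = 75
  X = 7
  U = 212 − 2·11 − 5·75 − 5·7 = -220
  F = 89 − 3·75 + 4·(-220) = -1016
  A = 14 − 4·75 + 4·(-1016) = -4350
Policy B (U := 150):
  P = 11
  C = 75
  X = 7
  U = 150
  F = 89 − 3·75 + 4·150 = 464
  A = 14 − 4·75 + 4·464 = 1570
ΔF = 464 − (-1016) = 1480; ΔA = 1570 − (-4350) = 5920
Score = (-5)·1480 + (-2)·5920 = -19240

-19240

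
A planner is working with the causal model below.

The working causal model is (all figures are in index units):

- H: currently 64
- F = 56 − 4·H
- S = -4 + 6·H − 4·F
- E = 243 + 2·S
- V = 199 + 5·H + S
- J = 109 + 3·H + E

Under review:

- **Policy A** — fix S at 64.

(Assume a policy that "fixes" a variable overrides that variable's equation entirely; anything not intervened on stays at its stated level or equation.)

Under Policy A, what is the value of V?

583

Policy A (S := 64):
  H = 64
  F = 56 − 4·64 = -200
  S = 64
  V = 199 + 5·64 + 64 = 583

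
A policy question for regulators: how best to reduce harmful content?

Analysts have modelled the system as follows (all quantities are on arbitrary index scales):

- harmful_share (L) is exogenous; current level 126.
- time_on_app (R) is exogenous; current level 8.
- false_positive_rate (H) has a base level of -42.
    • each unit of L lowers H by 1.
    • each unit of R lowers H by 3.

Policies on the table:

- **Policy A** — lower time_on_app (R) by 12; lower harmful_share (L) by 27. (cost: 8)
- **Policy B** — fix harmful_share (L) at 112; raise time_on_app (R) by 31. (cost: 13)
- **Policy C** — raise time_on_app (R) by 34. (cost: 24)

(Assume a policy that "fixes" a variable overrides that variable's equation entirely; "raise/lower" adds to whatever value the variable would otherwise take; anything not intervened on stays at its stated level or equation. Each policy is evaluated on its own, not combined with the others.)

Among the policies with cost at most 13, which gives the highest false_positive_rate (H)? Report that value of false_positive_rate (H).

-129

Policy A (R − 12, L − 27):
  L = 126 − 27 = 99
  R = 8 − 12 = -4
  H = -42 − 99 − 3·(-4) = -129
Policy B (L := 112, R + 31):
  L = 112
  R = 8 + 31 = 39
  H = -42 − 112 − 3·39 = -271
Comparing — Policy A: H=-129, Policy B: H=-271. Highest is -129 (Policy A).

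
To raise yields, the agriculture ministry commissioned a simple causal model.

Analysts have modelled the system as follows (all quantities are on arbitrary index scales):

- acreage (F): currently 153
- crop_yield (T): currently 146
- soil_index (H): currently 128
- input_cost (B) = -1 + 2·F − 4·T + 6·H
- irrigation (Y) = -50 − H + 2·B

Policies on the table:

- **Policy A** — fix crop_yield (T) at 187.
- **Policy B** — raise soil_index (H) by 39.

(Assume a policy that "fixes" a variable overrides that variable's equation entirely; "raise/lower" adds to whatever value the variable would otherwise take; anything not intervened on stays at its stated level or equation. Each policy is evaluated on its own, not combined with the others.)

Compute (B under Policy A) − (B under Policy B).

Policy A (T := 187):
  F = 153
  T = 187
  H = 128
  B = -1 + 2·153 − 4·187 + 6·128 = 325
Policy B (H + 39):
  F = 153
  T = 146
  H = 128 + 39 = 167
  B = -1 + 2·153 − 4·146 + 6·167 = 723
B: 325 − 723 = -398

-398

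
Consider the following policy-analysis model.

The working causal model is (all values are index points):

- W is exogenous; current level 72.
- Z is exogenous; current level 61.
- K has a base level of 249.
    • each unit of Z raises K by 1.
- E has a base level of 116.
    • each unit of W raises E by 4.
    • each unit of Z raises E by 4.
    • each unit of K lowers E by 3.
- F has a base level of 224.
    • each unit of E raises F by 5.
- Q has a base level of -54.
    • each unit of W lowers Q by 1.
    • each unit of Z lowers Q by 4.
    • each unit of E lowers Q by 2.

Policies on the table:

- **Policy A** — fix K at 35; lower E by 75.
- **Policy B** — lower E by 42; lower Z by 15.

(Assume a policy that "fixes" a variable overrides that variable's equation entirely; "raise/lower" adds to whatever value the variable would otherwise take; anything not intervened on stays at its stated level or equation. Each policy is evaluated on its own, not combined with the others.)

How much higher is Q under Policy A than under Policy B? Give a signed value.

-1674

Policy A (K := 35, E − 75):
  W = 72
  Z = 61
  K = 35
  E = 116 + 4·72 + 4·61 − 3·35 (−75 from intervention) = 468
  Q = -54 − 72 − 4·61 − 2·468 = -1306
Policy B (E − 42, Z − 15):
  W = 72
  Z = 61 − 15 = 46
  K = 249 + 46 = 295
  E = 116 + 4·72 + 4·46 − 3·295 (−42 from intervention) = -339
  Q = -54 − 72 − 4·46 − 2·(-339) = 368
Q: -1306 − 368 = -1674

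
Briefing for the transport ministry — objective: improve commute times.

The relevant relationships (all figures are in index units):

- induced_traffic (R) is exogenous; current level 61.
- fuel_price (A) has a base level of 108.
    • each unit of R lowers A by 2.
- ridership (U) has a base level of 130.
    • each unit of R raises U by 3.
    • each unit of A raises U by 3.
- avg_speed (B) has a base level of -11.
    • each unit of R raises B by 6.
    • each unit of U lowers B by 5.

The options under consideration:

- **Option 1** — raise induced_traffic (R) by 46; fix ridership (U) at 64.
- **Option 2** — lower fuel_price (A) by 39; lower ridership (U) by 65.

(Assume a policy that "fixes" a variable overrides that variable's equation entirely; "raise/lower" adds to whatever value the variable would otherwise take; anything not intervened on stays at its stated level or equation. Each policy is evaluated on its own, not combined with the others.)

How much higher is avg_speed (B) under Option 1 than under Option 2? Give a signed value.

Option 1 (R + 46, U := 64):
  R = 61 + 46 = 107
  A = 108 − 2·107 = -106
  U = 64
  B = -11 + 6·107 − 5·64 = 311
Option 2 (A − 39, U − 65):
  R = 61
  A = 108 − 2·61 (−39 from intervention) = -53
  U = 130 + 3·61 + 3·(-53) (−65 from intervention) = 89
  B = -11 + 6·61 − 5·89 = -90
B: 311 − (-90) = 401

401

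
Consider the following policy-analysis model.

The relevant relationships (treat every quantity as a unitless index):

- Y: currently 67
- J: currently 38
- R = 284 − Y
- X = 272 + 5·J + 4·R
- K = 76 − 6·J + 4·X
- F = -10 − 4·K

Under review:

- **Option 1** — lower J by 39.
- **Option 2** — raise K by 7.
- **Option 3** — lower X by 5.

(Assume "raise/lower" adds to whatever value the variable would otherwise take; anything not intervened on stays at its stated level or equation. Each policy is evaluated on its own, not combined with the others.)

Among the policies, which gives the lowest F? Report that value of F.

-20710

Option 1 (J − 39):
  Y = 67
  J = 38 − 39 = -1
  R = 284 − 67 = 217
  X = 272 + 5·(-1) + 4·217 = 1135
  K = 76 − 6·(-1) + 4·1135 = 4622
  F = -10 − 4·4622 = -18498
Option 2 (K + 7):
  Y = 67
  J = 38
  R = 284 − 67 = 217
  X = 272 + 5·38 + 4·217 = 1330
  K = 76 − 6·38 + 4·1330 (+7 from intervention) = 5175
  F = -10 − 4·5175 = -20710
Option 3 (X − 5):
  Y = 67
  J = 38
  R = 284 − 67 = 217
  X = 272 + 5·38 + 4·217 (−5 from intervention) = 1325
  K = 76 − 6·38 + 4·1325 = 5148
  F = -10 − 4·5148 = -20602
Comparing — Option 1: F=-18498, Option 2: F=-20710, Option 3: F=-20602. Lowest is -20710 (Option 2).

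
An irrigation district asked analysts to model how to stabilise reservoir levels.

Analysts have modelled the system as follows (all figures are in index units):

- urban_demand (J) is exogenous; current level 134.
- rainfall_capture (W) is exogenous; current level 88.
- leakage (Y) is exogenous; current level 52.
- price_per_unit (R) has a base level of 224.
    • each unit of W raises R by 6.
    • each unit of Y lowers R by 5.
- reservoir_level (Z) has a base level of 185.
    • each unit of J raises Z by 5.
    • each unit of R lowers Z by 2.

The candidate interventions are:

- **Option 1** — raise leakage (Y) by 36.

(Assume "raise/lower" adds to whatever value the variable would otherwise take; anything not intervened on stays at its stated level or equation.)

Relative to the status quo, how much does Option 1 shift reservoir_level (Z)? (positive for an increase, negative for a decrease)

360

Baseline:
  J = 134
  W = 88
  Y = 52
  R = 224 + 6·88 − 5·52 = 492
  Z = 185 + 5·134 − 2·492 = -129
Option 1 (Y + 36):
  J = 134
  W = 88
  Y = 52 + 36 = 88
  R = 224 + 6·88 − 5·88 = 312
  Z = 185 + 5·134 − 2·312 = 231
Change in Z: 231 − (-129) = 360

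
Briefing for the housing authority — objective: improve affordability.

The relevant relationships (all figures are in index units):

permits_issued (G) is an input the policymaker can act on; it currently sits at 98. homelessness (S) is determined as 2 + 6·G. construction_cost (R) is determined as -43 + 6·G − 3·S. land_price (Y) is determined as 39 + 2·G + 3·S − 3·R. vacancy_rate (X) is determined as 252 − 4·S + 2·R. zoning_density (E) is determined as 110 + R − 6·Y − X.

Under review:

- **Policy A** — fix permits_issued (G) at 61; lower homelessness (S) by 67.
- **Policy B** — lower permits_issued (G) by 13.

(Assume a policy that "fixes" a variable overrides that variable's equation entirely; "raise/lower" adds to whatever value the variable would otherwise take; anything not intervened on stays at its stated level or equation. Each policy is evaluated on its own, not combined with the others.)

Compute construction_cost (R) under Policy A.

-580

Policy A (G := 61, S − 67):
  G = 61
  S = 2 + 6·61 (−67 from intervention) = 301
  R = -43 + 6·61 − 3·301 = -580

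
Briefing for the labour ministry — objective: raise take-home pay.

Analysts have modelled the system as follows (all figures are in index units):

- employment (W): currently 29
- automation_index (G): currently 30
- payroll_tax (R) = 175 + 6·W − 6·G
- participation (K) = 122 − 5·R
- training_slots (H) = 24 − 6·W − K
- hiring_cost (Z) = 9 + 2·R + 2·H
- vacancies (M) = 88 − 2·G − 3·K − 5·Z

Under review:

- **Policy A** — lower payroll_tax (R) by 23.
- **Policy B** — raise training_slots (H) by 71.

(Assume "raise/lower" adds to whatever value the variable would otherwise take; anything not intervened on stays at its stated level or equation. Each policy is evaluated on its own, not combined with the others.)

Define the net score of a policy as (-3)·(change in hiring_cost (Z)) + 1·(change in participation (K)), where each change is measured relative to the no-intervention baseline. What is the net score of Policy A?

Baseline:
  W = 29
  G = 30
  R = 175 + 6·29 − 6·30 = 169
  K = 122 − 5·169 = -723
  H = 24 − 6·29 − (-723) = 573
  Z = 9 + 2·169 + 2·573 = 1493
Policy A (R − 23):
  W = 29
  G = 30
  R = 175 + 6·29 − 6·30 (−23 from intervention) = 146
  K = 122 − 5·146 = -608
  H = 24 − 6·29 − (-608) = 458
  Z = 9 + 2·146 + 2·458 = 1217
ΔZ = 1217 − 1493 = -276; ΔK = -608 − (-723) = 115
Score = (-3)·(-276) + 1·115 = 943

943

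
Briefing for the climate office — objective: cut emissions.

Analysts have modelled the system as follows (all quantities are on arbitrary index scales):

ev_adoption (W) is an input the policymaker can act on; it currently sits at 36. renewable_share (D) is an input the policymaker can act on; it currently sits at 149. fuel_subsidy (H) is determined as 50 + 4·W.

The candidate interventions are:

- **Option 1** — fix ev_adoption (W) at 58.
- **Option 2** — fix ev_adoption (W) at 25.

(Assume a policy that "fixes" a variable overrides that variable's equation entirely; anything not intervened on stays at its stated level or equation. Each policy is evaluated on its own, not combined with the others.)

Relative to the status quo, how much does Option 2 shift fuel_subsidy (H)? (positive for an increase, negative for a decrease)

-44

Baseline:
  W = 36
  H = 50 + 4·36 = 194
Option 2 (W := 25):
  W = 25
  H = 50 + 4·25 = 150
Change in H: 150 − 194 = -44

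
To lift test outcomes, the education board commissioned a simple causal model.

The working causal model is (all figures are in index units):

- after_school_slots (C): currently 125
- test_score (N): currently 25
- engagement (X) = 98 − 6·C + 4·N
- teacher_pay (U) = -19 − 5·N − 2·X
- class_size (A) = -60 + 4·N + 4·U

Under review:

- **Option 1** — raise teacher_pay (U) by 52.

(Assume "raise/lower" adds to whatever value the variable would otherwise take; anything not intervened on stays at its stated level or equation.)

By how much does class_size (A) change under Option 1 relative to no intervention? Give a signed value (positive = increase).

Baseline:
  C = 125
  N = 25
  X = 98 − 6·125 + 4·25 = -552
  U = -19 − 5·25 − 2·(-552) = 960
  A = -60 + 4·25 + 4·960 = 3880
Option 1 (U + 52):
  C = 125
  N = 25
  X = 98 − 6·125 + 4·25 = -552
  U = -19 − 5·25 − 2·(-552) (+52 from intervention) = 1012
  A = -60 + 4·25 + 4·1012 = 4088
Change in A: 4088 − 3880 = 208

208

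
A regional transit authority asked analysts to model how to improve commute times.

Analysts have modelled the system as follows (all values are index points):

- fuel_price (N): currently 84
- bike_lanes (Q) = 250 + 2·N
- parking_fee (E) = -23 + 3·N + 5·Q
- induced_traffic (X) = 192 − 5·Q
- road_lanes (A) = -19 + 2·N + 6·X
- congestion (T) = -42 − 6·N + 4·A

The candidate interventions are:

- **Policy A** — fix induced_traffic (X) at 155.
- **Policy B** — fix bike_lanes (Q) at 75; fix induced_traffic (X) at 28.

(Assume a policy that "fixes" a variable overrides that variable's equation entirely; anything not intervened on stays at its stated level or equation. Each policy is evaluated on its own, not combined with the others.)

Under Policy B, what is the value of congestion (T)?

Policy B (Q := 75, X := 28):
  N = 84
  Q = 75
  X = 28
  A = -19 + 2·84 + 6·28 = 317
  T = -42 − 6·84 + 4·317 = 722

722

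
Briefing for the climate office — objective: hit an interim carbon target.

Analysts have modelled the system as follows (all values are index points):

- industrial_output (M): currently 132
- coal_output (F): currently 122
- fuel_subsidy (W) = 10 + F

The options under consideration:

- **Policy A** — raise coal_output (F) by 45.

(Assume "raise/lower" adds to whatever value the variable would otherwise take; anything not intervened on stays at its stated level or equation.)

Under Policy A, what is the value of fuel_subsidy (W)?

Policy A (F + 45):
  F = 122 + 45 = 167
  W = 10 + 167 = 177

177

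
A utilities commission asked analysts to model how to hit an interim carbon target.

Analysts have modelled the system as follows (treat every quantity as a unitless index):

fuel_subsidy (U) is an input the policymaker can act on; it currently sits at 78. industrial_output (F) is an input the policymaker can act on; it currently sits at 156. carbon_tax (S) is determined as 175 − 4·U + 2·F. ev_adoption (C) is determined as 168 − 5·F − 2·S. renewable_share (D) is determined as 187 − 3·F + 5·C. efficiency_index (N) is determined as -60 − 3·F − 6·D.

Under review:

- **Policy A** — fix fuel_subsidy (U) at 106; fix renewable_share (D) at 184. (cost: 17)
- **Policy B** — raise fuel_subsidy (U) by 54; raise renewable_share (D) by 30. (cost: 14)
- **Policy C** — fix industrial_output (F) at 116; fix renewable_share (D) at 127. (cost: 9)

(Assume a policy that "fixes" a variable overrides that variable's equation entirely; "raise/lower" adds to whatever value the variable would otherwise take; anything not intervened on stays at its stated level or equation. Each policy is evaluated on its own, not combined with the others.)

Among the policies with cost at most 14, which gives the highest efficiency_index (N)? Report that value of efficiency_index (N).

16878

Policy B (U + 54, D + 30):
  U = 78 + 54 = 132
  F = 156
  S = 175 − 4·132 + 2·156 = -41
  C = 168 − 5·156 − 2·(-41) = -530
  D = 187 − 3·156 + 5·(-530) (+30 from intervention) = -2901
  N = -60 − 3·156 − 6·(-2901) = 16878
Policy C (F := 116, D := 127):
  U = 78
  F = 116
  S = 175 − 4·78 + 2·116 = 95
  C = 168 − 5·116 − 2·95 = -602
  D = 127
  N = -60 − 3·116 − 6·127 = -1170
Comparing — Policy B: N=16878, Policy C: N=-1170. Highest is 16878 (Policy B).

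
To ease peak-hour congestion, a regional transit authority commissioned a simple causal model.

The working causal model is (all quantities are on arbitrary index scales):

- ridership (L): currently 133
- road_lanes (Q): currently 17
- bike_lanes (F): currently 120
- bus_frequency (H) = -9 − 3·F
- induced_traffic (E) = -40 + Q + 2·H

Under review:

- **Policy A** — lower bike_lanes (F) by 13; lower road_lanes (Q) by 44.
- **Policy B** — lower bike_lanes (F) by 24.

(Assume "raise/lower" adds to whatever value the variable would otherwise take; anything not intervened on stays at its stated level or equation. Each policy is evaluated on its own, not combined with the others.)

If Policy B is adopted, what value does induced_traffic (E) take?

-617

Policy B (F − 24):
  Q = 17
  F = 120 − 24 = 96
  H = -9 − 3·96 = -297
  E = -40 + 17 + 2·(-297) = -617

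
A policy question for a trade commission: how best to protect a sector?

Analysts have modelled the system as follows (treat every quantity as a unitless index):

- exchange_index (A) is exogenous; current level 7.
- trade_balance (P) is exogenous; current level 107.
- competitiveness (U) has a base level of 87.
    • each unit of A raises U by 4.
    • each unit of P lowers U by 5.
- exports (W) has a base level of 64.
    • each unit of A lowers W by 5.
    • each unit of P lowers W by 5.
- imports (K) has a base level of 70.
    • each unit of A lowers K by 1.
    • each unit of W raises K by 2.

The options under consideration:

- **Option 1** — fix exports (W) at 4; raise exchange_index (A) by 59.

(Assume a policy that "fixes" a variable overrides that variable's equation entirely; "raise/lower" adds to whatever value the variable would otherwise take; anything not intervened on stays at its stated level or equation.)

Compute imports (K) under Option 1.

12

Option 1 (W := 4, A + 59):
  A = 7 + 59 = 66
  P = 107
  W = 4
  K = 70 − 66 + 2·4 = 12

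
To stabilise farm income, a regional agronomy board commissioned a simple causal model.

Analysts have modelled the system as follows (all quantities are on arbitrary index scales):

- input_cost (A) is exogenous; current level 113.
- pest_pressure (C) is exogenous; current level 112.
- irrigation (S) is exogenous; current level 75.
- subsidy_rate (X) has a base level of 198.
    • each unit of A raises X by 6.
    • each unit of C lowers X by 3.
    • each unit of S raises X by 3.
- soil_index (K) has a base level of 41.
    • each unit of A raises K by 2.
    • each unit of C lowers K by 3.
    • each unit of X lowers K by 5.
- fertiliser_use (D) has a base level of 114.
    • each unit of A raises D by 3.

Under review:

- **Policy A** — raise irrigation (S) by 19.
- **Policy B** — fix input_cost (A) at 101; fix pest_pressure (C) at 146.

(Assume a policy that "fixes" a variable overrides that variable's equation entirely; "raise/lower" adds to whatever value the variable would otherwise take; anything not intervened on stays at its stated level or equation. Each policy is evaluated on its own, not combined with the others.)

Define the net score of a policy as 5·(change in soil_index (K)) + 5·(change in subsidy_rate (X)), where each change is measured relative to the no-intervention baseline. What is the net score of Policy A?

Baseline:
  A = 113
  C = 112
  S = 75
  X = 198 + 6·113 − 3·112 + 3·75 = 765
  K = 41 + 2·113 − 3·112 − 5·765 = -3894
Policy A (S + 19):
  A = 113
  C = 112
  S = 75 + 19 = 94
  X = 198 + 6·113 − 3·112 + 3·94 = 822
  K = 41 + 2·113 − 3·112 − 5·822 = -4179
ΔK = -4179 − (-3894) = -285; ΔX = 822 − 765 = 57
Score = 5·(-285) + 5·57 = -1140

-1140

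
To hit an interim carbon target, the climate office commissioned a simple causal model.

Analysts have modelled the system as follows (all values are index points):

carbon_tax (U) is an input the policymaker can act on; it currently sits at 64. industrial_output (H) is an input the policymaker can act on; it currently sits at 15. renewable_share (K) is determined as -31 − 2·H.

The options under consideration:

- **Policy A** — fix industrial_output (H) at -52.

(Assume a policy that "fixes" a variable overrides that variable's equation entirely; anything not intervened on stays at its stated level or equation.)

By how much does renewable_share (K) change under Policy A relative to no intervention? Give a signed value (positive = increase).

Baseline:
  H = 15
  K = -31 − 2·15 = -61
Policy A (H := -52):
  H = -52
  K = -31 − 2·(-52) = 73
Change in K: 73 − (-61) = 134

134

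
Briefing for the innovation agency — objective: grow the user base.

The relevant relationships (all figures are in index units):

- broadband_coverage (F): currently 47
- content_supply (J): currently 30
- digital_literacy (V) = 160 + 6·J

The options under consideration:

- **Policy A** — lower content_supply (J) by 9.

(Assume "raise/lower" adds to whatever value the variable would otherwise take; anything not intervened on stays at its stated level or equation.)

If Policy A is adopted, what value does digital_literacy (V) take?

286

Policy A (J − 9):
  J = 30 − 9 = 21
  V = 160 + 6·21 = 286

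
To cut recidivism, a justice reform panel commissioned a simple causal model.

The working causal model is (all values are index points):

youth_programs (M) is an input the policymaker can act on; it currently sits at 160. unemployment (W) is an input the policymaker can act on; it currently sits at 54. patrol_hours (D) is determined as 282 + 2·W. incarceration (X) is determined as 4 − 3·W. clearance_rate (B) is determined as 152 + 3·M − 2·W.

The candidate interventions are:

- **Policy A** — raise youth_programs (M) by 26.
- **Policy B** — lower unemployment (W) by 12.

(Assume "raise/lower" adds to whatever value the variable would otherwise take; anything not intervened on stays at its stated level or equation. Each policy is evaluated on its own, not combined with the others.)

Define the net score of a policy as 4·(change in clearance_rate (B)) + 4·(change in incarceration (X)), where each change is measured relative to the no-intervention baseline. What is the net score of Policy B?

240

Baseline:
  M = 160
  W = 54
  X = 4 − 3·54 = -158
  B = 152 + 3·160 − 2·54 = 524
Policy B (W − 12):
  M = 160
  W = 54 − 12 = 42
  X = 4 − 3·42 = -122
  B = 152 + 3·160 − 2·42 = 548
ΔB = 548 − 524 = 24; ΔX = -122 − (-158) = 36
Score = 4·24 + 4·36 = 240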